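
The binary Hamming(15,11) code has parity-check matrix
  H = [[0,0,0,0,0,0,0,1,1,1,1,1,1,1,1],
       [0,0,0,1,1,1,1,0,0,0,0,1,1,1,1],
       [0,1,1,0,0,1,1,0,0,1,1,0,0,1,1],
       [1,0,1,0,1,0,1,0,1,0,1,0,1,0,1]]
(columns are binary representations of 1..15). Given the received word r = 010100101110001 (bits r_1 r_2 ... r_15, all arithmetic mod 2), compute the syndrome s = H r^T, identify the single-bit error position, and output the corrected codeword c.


s = (0, 1, 1, 0)^T, error position = 6, corrected codeword c = 010101101110001

Compute s = H r^T mod 2 one row at a time:
  s_1 = 0 + 1 + 1 + 1 + 0 + 0 + 0 + 1 = 4 ≡ 0 (mod 2).
  s_2 = 1 + 0 + 0 + 1 + 0 + 0 + 0 + 1 = 3 ≡ 1 (mod 2).
  s_3 = 1 + 0 + 0 + 1 + 1 + 1 + 0 + 1 = 5 ≡ 1 (mod 2).
  s_4 = 0 + 0 + 0 + 1 + 1 + 1 + 0 + 1 = 4 ≡ 0 (mod 2).
s = (0, 1, 1, 0)^T — this equals column 6 of H (binary 0110), so error is at position 6.
Correct: flip bit 6 of r = 010100101110001 to get c = 010101101110001.


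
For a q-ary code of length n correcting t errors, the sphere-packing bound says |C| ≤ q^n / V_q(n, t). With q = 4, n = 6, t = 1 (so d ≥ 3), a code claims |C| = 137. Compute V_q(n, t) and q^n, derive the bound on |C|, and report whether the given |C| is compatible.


V_q(n, t) = 19, q^n = 4096, Hamming bound = 215, |C| = 137 ≤ bound (satisfied).

Step 1: Compute V_q(n, t) = Σ_{j=0}^1 C(n, j) (q−1)^j.
  j = 0: C(6,0)·(3)^0 = 1·1 = 1.
  j = 1: C(6,1)·(3)^1 = 6·3 = 18.
  V_q(n, t) = 1 + 18 = 19.
Step 2: q^n = 4^6 = 4096.
Step 3: Hamming bound ⌊q^n / V_q(n,t)⌋ = ⌊4096/19⌋ = 215.
Step 4: Compare |C| = 137 to 215: satisfied.
The claimed |C| lies below the Hamming bound.


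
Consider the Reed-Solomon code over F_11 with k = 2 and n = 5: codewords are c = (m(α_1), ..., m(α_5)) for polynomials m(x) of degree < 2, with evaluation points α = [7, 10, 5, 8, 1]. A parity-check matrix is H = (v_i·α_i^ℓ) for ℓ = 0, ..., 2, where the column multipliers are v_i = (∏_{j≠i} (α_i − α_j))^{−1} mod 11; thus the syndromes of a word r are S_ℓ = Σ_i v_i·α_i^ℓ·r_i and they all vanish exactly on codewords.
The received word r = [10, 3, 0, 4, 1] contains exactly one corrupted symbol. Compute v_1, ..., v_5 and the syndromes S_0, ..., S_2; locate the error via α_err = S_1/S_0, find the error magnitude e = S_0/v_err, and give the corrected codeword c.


S = (2, 2, 2), error at position 5, error magnitude e = 10, c = [10, 3, 0, 4, 2].

Step 1: column multipliers v_i = (∏_{j≠i}(α_i − α_j))^{−1} mod 11.
  i = 1 (α = 7): (7−10)(7−5)(7−8)(7−1) = (−3)·2·(−1)·6 = 36 ≡ 3, so v_1 = 3^{−1} = 4 (mod 11).
  i = 2 (α = 10): (10−7)(10−5)(10−8)(10−1) = 3·5·2·9 = 270 ≡ 6, so v_2 = 6^{−1} = 2 (mod 11).
  i = 3 (α = 5): (5−7)(5−10)(5−8)(5−1) = (−2)·(−5)·(−3)·4 = −120 ≡ 1, so v_3 = 1^{−1} = 1 (mod 11).
  i = 4 (α = 8): (8−7)(8−10)(8−5)(8−1) = 1·(−2)·3·7 = −42 ≡ 2, so v_4 = 2^{−1} = 6 (mod 11).
  i = 5 (α = 1): (1−7)(1−10)(1−5)(1−8) = (−6)·(−9)·(−4)·(−7) = 1512 ≡ 5, so v_5 = 5^{−1} = 9 (mod 11).
  v = [4, 2, 1, 6, 9].
Step 2: syndromes of r = [10, 3, 0, 4, 1] (all sums mod 11).
  S_0 = Σ v_i r_i = 4·10 + 2·3 + 1·0 + 6·4 + 9·1 = 79 ≡ 2.
  S_1 = Σ v_i α_i r_i = 4·7·10 + 2·10·3 + 1·5·0 + 6·8·4 + 9·1·1 = 541 ≡ 2.
  α_i^2 mod 11 = [5, 1, 3, 9, 1].
  S_2 = Σ v_i α_i^2 r_i = 4·5·10 + 2·1·3 + 1·3·0 + 6·9·4 + 9·1·1 = 431 ≡ 2.
  S = (2, 2, 2) ≠ 0, so r is not a codeword (an error is present).
Step 3: locate the error. For a single error e at position i, S_ℓ = v_i·e·α_i^ℓ, so α_err = S_1/S_0.
  S_0^{−1} = 2^{−1} = 6 (mod 11), so α_err = 2·6 = 12 ≡ 1 = α_5. Error position i = 5.
  Consistency check: S_2/S_1 = 2·6 = 12 ≡ 1 = α_err ✓ (single-error assumption holds).
Step 4: error magnitude e = S_0/v_5 = S_0·∏_{j≠5}(α_5 − α_j) = 2·5 = 10 ≡ 10 (mod 11).
Step 5: correct position 5: c_5 = r_5 − e = 1 − 10 ≡ 2 (mod 11). Hence c = [10, 3, 0, 4, 2].
  Check: interpolating c through the α_i gives m(x) = 8 + 5·x (degree < 2) with m(α_i) = c_i for every i, so c is indeed a codeword.


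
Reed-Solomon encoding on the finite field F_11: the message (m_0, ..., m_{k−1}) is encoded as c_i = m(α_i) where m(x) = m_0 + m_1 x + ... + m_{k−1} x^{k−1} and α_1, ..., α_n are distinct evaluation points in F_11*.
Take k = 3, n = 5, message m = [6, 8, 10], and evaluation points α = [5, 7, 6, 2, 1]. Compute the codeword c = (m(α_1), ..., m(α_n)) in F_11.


c = [10, 2, 7, 7, 2]

Message polynomial: m(x) = 6 + 8·x + 10·x^2 (mod 11).
For each evaluation point α_i, compute m(α_i) mod 11:
  α_1 = 5: Horner steps 10 → 3 → 10, so m(5) = 10.
  α_2 = 7: Horner steps 10 → 1 → 2, so m(7) = 2.
  α_3 = 6: Horner steps 10 → 2 → 7, so m(6) = 7.
  α_4 = 2: Horner steps 10 → 6 → 7, so m(2) = 7.
  α_5 = 1: Horner steps 10 → 7 → 2, so m(1) = 2.
Codeword c = [10, 2, 7, 7, 2] ∈ F_11^5.


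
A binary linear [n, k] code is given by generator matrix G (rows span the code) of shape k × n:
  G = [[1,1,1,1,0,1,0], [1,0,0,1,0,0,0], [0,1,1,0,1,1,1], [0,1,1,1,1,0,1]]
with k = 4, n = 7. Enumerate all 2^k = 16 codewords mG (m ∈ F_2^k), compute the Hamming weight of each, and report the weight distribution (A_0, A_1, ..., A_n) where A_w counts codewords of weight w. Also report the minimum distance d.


Weight distribution: A_0 = 1, A_2 = 4, A_3 = 3, A_4 = 3, A_5 = 4, A_7 = 1. Minimum distance d = 2.

Enumerate all 2^4 = 16 messages m ∈ F_2^4.
For each, compute codeword c = mG in F_2^7, then tally its weight.
  m = 0000 → c = 0000000, weight = 0.
  m = 1000 → c = 1111010, weight = 5.
  m = 0100 → c = 1001000, weight = 2.
  m = 1100 → c = 0110010, weight = 3.
  m = 0010 → c = 0110111, weight = 5.
  m = 1010 → c = 1001101, weight = 4.
  m = 0110 → c = 1111111, weight = 7.
  m = 1110 → c = 0000101, weight = 2.
  m = 0001 → c = 0111101, weight = 5.
  m = 1001 → c = 1000111, weight = 4.
  m = 0101 → c = 1110101, weight = 5.
  m = 1101 → c = 0001111, weight = 4.
  m = 0011 → c = 0001010, weight = 2.
  m = 1011 → c = 1110000, weight = 3.
  m = 0111 → c = 1000010, weight = 2.
  m = 1111 → c = 0111000, weight = 3.
Tally weights:
  weight 0: 1 codewords.
  weight 2: 4 codewords.
  weight 3: 3 codewords.
  weight 4: 3 codewords.
  weight 5: 4 codewords.
  weight 7: 1 codewords.
Minimum distance d = smallest w > 0 with A_w > 0 = 2.
Sanity: Σ A_w = 16 = 2^4 = 16 ✓.


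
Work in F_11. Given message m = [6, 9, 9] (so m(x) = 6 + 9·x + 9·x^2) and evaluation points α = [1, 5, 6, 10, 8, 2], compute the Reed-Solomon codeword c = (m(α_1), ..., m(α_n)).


c = [2, 1, 10, 6, 5, 5]

Message polynomial: m(x) = 6 + 9·x + 9·x^2 (mod 11).
For each evaluation point α_i, compute m(α_i) mod 11:
  α_1 = 1: Horner steps 9 → 7 → 2, so m(1) = 2.
  α_2 = 5: Horner steps 9 → 10 → 1, so m(5) = 1.
  α_3 = 6: Horner steps 9 → 8 → 10, so m(6) = 10.
  α_4 = 10: Horner steps 9 → 0 → 6, so m(10) = 6.
  α_5 = 8: Horner steps 9 → 4 → 5, so m(8) = 5.
  α_6 = 2: Horner steps 9 → 5 → 5, so m(2) = 5.
Codeword c = [2, 1, 10, 6, 5, 5] ∈ F_11^6.


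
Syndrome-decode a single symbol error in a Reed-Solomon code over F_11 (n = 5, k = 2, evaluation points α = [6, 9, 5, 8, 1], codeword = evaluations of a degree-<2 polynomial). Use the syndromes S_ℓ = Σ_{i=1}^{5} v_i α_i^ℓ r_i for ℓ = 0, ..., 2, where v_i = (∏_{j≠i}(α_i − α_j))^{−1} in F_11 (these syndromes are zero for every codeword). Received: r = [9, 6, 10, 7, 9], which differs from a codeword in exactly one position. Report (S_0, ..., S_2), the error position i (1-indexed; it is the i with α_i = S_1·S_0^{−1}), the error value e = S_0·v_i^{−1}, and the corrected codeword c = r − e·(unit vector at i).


S = (8, 8, 8), error at position 5, error magnitude e = 6, c = [9, 6, 10, 7, 3].

Step 1: column multipliers v_i = (∏_{j≠i}(α_i − α_j))^{−1} mod 11.
  i = 1 (α = 6): (6−9)(6−5)(6−8)(6−1) = (−3)·1·(−2)·5 = 30 ≡ 8, so v_1 = 8^{−1} = 7 (mod 11).
  i = 2 (α = 9): (9−6)(9−5)(9−8)(9−1) = 3·4·1·8 = 96 ≡ 8, so v_2 = 8^{−1} = 7 (mod 11).
  i = 3 (α = 5): (5−6)(5−9)(5−8)(5−1) = (−1)·(−4)·(−3)·4 = −48 ≡ 7, so v_3 = 7^{−1} = 8 (mod 11).
  i = 4 (α = 8): (8−6)(8−9)(8−5)(8−1) = 2·(−1)·3·7 = −42 ≡ 2, so v_4 = 2^{−1} = 6 (mod 11).
  i = 5 (α = 1): (1−6)(1−9)(1−5)(1−8) = (−5)·(−8)·(−4)·(−7) = 1120 ≡ 9, so v_5 = 9^{−1} = 5 (mod 11).
  v = [7, 7, 8, 6, 5].
Step 2: syndromes of r = [9, 6, 10, 7, 9] (all sums mod 11).
  S_0 = Σ v_i r_i = 7·9 + 7·6 + 8·10 + 6·7 + 5·9 = 272 ≡ 8.
  S_1 = Σ v_i α_i r_i = 7·6·9 + 7·9·6 + 8·5·10 + 6·8·7 + 5·1·9 = 1537 ≡ 8.
  α_i^2 mod 11 = [3, 4, 3, 9, 1].
  S_2 = Σ v_i α_i^2 r_i = 7·3·9 + 7·4·6 + 8·3·10 + 6·9·7 + 5·1·9 = 1020 ≡ 8.
  S = (8, 8, 8) ≠ 0, so r is not a codeword (an error is present).
Step 3: locate the error. For a single error e at position i, S_ℓ = v_i·e·α_i^ℓ, so α_err = S_1/S_0.
  S_0^{−1} = 8^{−1} = 7 (mod 11), so α_err = 8·7 = 56 ≡ 1 = α_5. Error position i = 5.
  Consistency check: S_2/S_1 = 8·7 = 56 ≡ 1 = α_err ✓ (single-error assumption holds).
Step 4: error magnitude e = S_0/v_5 = S_0·∏_{j≠5}(α_5 − α_j) = 8·9 = 72 ≡ 6 (mod 11).
Step 5: correct position 5: c_5 = r_5 − e = 9 − 6 ≡ 3 (mod 11). Hence c = [9, 6, 10, 7, 3].
  Check: interpolating c through the α_i gives m(x) = 4 + 10·x (degree < 2) with m(α_i) = c_i for every i, so c is indeed a codeword.


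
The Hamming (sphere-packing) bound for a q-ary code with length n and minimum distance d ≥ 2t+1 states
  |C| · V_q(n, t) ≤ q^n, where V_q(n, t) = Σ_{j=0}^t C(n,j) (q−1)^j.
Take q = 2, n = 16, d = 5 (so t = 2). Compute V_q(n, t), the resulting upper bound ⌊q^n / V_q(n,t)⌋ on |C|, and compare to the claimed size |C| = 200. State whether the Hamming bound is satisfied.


V_q(n, t) = 137, q^n = 65536, Hamming bound = 478, |C| = 200 ≤ bound (satisfied).

Step 1: Compute V_q(n, t) = Σ_{j=0}^2 C(n, j) (q−1)^j.
  j = 0: C(16,0)·(1)^0 = 1·1 = 1.
  j = 1: C(16,1)·(1)^1 = 16·1 = 16.
  j = 2: C(16,2)·(1)^2 = 120·1 = 120.
  V_q(n, t) = 1 + 16 + 120 = 137.
Step 2: q^n = 2^16 = 65536.
Step 3: Hamming bound ⌊q^n / V_q(n,t)⌋ = ⌊65536/137⌋ = 478.
Step 4: Compare |C| = 200 to 478: satisfied.
The claimed |C| lies below the Hamming bound.


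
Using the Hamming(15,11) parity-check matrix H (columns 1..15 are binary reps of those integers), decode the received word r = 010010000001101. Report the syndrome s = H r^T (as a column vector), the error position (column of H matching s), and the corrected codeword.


s = (1, 0, 0, 1)^T, error position = 9, corrected codeword c = 010010001001101

Compute s = H r^T mod 2 one row at a time:
  s_1 = 0 + 0 + 0 + 0 + 1 + 1 + 0 + 1 = 3 ≡ 1 (mod 2).
  s_2 = 0 + 1 + 0 + 0 + 1 + 1 + 0 + 1 = 4 ≡ 0 (mod 2).
  s_3 = 1 + 0 + 0 + 0 + 0 + 0 + 0 + 1 = 2 ≡ 0 (mod 2).
  s_4 = 0 + 0 + 1 + 0 + 0 + 0 + 1 + 1 = 3 ≡ 1 (mod 2).
s = (1, 0, 0, 1)^T — this equals column 9 of H (binary 1001), so error is at position 9.
Correct: flip bit 9 of r = 010010000001101 to get c = 010010001001101.


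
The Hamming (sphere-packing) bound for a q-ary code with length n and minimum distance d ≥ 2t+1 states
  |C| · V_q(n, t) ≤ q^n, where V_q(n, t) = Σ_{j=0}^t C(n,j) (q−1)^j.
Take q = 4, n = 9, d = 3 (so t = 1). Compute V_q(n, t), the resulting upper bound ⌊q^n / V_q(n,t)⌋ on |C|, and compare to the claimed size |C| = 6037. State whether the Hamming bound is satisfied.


V_q(n, t) = 28, q^n = 262144, Hamming bound = 9362, |C| = 6037 ≤ bound (satisfied).

Step 1: Compute V_q(n, t) = Σ_{j=0}^1 C(n, j) (q−1)^j.
  j = 0: C(9,0)·(3)^0 = 1·1 = 1.
  j = 1: C(9,1)·(3)^1 = 9·3 = 27.
  V_q(n, t) = 1 + 27 = 28.
Step 2: q^n = 4^9 = 262144.
Step 3: Hamming bound ⌊q^n / V_q(n,t)⌋ = ⌊262144/28⌋ = 9362.
Step 4: Compare |C| = 6037 to 9362: satisfied.
The claimed |C| lies below the Hamming bound.


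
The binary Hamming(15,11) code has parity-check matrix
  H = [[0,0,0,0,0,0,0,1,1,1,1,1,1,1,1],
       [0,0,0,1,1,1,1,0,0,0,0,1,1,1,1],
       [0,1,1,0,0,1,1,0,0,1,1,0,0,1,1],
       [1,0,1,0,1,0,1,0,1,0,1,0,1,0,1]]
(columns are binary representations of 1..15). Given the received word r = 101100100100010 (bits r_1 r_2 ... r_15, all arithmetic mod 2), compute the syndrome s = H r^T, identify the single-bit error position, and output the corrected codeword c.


s = (0, 1, 0, 1)^T, error position = 5, corrected codeword c = 101110100100010

Compute s = H r^T mod 2 one row at a time:
  s_1 = 0 + 0 + 1 + 0 + 0 + 0 + 1 + 0 = 2 ≡ 0 (mod 2).
  s_2 = 1 + 0 + 0 + 1 + 0 + 0 + 1 + 0 = 3 ≡ 1 (mod 2).
  s_3 = 0 + 1 + 0 + 1 + 1 + 0 + 1 + 0 = 4 ≡ 0 (mod 2).
  s_4 = 1 + 1 + 0 + 1 + 0 + 0 + 0 + 0 = 3 ≡ 1 (mod 2).
s = (0, 1, 0, 1)^T — this equals column 5 of H (binary 0101), so error is at position 5.
Correct: flip bit 5 of r = 101100100100010 to get c = 101110100100010.


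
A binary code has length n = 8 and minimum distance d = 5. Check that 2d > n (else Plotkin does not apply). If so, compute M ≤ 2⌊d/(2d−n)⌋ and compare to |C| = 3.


Plotkin bound M ≤ 4; given |C| = 3 ≤ bound (satisfied).

Check applicability: 2d = 10, n = 8.
2d − n = 2 > 0, so Plotkin applies.
Compute d/(2d−n) = 5/2 ≈ 2.5000.
⌊d/(2d−n)⌋ = 2.
Plotkin bound: M ≤ 2·2 = 4.
Given |C| = 3, check: satisfied.
This |C| is below the Plotkin bound.


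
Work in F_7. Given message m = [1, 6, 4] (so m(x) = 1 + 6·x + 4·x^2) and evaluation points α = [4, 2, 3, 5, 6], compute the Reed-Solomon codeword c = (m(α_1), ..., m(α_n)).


c = [5, 1, 6, 5, 6]

Message polynomial: m(x) = 1 + 6·x + 4·x^2 (mod 7).
For each evaluation point α_i, compute m(α_i) mod 7:
  α_1 = 4: Horner steps 4 → 1 → 5, so m(4) = 5.
  α_2 = 2: Horner steps 4 → 0 → 1, so m(2) = 1.
  α_3 = 3: Horner steps 4 → 4 → 6, so m(3) = 6.
  α_4 = 5: Horner steps 4 → 5 → 5, so m(5) = 5.
  α_5 = 6: Horner steps 4 → 2 → 6, so m(6) = 6.
Codeword c = [5, 1, 6, 5, 6] ∈ F_7^5.


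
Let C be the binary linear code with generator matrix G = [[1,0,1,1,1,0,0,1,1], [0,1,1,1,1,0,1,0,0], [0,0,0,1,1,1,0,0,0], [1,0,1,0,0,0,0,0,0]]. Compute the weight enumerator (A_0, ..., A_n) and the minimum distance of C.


Weight distribution: A_0 = 1, A_2 = 1, A_3 = 2, A_4 = 3, A_5 = 6, A_6 = 1, A_8 = 2. Minimum distance d = 2.

Enumerate all 2^4 = 16 messages m ∈ F_2^4.
For each, compute codeword c = mG in F_2^9, then tally its weight.
  m = 0000 → c = 000000000, weight = 0.
  m = 1000 → c = 101110011, weight = 6.
  m = 0100 → c = 011110100, weight = 5.
  m = 1100 → c = 110000111, weight = 5.
  m = 0010 → c = 000111000, weight = 3.
  m = 1010 → c = 101001011, weight = 5.
  m = 0110 → c = 011001100, weight = 4.
  m = 1110 → c = 110111111, weight = 8.
  m = 0001 → c = 101000000, weight = 2.
  m = 1001 → c = 000110011, weight = 4.
  m = 0101 → c = 110110100, weight = 5.
  m = 1101 → c = 011000111, weight = 5.
  m = 0011 → c = 101111000, weight = 5.
  m = 1011 → c = 000001011, weight = 3.
  m = 0111 → c = 110001100, weight = 4.
  m = 1111 → c = 011111111, weight = 8.
Tally weights:
  weight 0: 1 codewords.
  weight 2: 1 codewords.
  weight 3: 2 codewords.
  weight 4: 3 codewords.
  weight 5: 6 codewords.
  weight 6: 1 codewords.
  weight 8: 2 codewords.
Minimum distance d = smallest w > 0 with A_w > 0 = 2.
Sanity: Σ A_w = 16 = 2^4 = 16 ✓.


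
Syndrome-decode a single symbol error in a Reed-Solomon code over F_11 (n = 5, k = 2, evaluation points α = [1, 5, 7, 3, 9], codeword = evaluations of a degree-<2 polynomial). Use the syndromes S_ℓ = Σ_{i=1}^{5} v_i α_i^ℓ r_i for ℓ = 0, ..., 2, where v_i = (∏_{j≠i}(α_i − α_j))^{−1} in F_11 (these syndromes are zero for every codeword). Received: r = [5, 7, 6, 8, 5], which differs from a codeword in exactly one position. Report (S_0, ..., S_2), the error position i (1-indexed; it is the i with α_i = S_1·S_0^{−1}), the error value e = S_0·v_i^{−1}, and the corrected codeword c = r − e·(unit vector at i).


S = (4, 4, 4), error at position 1, error magnitude e = 7, c = [9, 7, 6, 8, 5].

Step 1: column multipliers v_i = (∏_{j≠i}(α_i − α_j))^{−1} mod 11.
  i = 1 (α = 1): (1−5)(1−7)(1−3)(1−9) = (−4)·(−6)·(−2)·(−8) = 384 ≡ 10, so v_1 = 10^{−1} = 10 (mod 11).
  i = 2 (α = 5): (5−1)(5−7)(5−3)(5−9) = 4·(−2)·2·(−4) = 64 ≡ 9, so v_2 = 9^{−1} = 5 (mod 11).
  i = 3 (α = 7): (7−1)(7−5)(7−3)(7−9) = 6·2·4·(−2) = −96 ≡ 3, so v_3 = 3^{−1} = 4 (mod 11).
  i = 4 (α = 3): (3−1)(3−5)(3−7)(3−9) = 2·(−2)·(−4)·(−6) = −96 ≡ 3, so v_4 = 3^{−1} = 4 (mod 11).
  i = 5 (α = 9): (9−1)(9−5)(9−7)(9−3) = 8·4·2·6 = 384 ≡ 10, so v_5 = 10^{−1} = 10 (mod 11).
  v = [10, 5, 4, 4, 10].
Step 2: syndromes of r = [5, 7, 6, 8, 5] (all sums mod 11).
  S_0 = Σ v_i r_i = 10·5 + 5·7 + 4·6 + 4·8 + 10·5 = 191 ≡ 4.
  S_1 = Σ v_i α_i r_i = 10·1·5 + 5·5·7 + 4·7·6 + 4·3·8 + 10·9·5 = 939 ≡ 4.
  α_i^2 mod 11 = [1, 3, 5, 9, 4].
  S_2 = Σ v_i α_i^2 r_i = 10·1·5 + 5·3·7 + 4·5·6 + 4·9·8 + 10·4·5 = 763 ≡ 4.
  S = (4, 4, 4) ≠ 0, so r is not a codeword (an error is present).
Step 3: locate the error. For a single error e at position i, S_ℓ = v_i·e·α_i^ℓ, so α_err = S_1/S_0.
  S_0^{−1} = 4^{−1} = 3 (mod 11), so α_err = 4·3 = 12 ≡ 1 = α_1. Error position i = 1.
  Consistency check: S_2/S_1 = 4·3 = 12 ≡ 1 = α_err ✓ (single-error assumption holds).
Step 4: error magnitude e = S_0/v_1 = S_0·∏_{j≠1}(α_1 − α_j) = 4·10 = 40 ≡ 7 (mod 11).
Step 5: correct position 1: c_1 = r_1 − e = 5 − 7 ≡ 9 (mod 11). Hence c = [9, 7, 6, 8, 5].
  Check: interpolating c through the α_i gives m(x) = 4 + 5·x (degree < 2) with m(α_i) = c_i for every i, so c is indeed a codeword.


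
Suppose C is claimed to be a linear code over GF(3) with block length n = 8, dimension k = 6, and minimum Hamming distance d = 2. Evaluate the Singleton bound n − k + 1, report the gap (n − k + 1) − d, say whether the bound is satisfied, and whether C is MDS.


Singleton RHS = n − k + 1 = 3, slack = 1, bound satisfied, not MDS.

Singleton bound: d ≤ n − k + 1.
Here n = 8, k = 6, so n − k + 1 = 3.
Given d = 2, check d ≤ 3: YES.
Slack = (n − k + 1) − d = 1.
The code is NOT MDS (slack = 1 > 0).
Description: the claimed parameters are [8, 6, 2]_3; such a code would be non-MDS.


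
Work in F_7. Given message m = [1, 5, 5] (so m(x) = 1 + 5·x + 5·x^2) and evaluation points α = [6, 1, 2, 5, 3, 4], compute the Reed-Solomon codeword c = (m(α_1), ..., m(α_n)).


c = [1, 4, 3, 4, 5, 3]

Message polynomial: m(x) = 1 + 5·x + 5·x^2 (mod 7).
For each evaluation point α_i, compute m(α_i) mod 7:
  α_1 = 6: Horner steps 5 → 0 → 1, so m(6) = 1.
  α_2 = 1: Horner steps 5 → 3 → 4, so m(1) = 4.
  α_3 = 2: Horner steps 5 → 1 → 3, so m(2) = 3.
  α_4 = 5: Horner steps 5 → 2 → 4, so m(5) = 4.
  α_5 = 3: Horner steps 5 → 6 → 5, so m(3) = 5.
  α_6 = 4: Horner steps 5 → 4 → 3, so m(4) = 3.
Codeword c = [1, 4, 3, 4, 5, 3] ∈ F_7^6.


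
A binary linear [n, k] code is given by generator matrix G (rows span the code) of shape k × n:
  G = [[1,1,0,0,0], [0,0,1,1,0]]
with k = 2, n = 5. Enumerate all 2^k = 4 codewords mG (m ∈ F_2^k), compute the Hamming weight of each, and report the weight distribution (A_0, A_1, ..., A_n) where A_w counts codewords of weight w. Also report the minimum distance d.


Weight distribution: A_0 = 1, A_2 = 2, A_4 = 1. Minimum distance d = 2.

Enumerate all 2^2 = 4 messages m ∈ F_2^2.
For each, compute codeword c = mG in F_2^5, then tally its weight.
  m = 00 → c = 00000, weight = 0.
  m = 10 → c = 11000, weight = 2.
  m = 01 → c = 00110, weight = 2.
  m = 11 → c = 11110, weight = 4.
Tally weights:
  weight 0: 1 codewords.
  weight 2: 2 codewords.
  weight 4: 1 codewords.
Minimum distance d = smallest w > 0 with A_w > 0 = 2.
Sanity: Σ A_w = 4 = 2^2 = 4 ✓.


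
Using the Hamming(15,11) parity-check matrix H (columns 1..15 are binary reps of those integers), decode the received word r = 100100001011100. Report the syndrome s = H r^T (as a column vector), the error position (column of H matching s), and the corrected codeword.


s = (0, 1, 1, 0)^T, error position = 6, corrected codeword c = 100101001011100

Compute s = H r^T mod 2 one row at a time:
  s_1 = 0 + 1 + 0 + 1 + 1 + 1 + 0 + 0 = 4 ≡ 0 (mod 2).
  s_2 = 1 + 0 + 0 + 0 + 1 + 1 + 0 + 0 = 3 ≡ 1 (mod 2).
  s_3 = 0 + 0 + 0 + 0 + 0 + 1 + 0 + 0 = 1 ≡ 1 (mod 2).
  s_4 = 1 + 0 + 0 + 0 + 1 + 1 + 1 + 0 = 4 ≡ 0 (mod 2).
s = (0, 1, 1, 0)^T — this equals column 6 of H (binary 0110), so error is at position 6.
Correct: flip bit 6 of r = 100100001011100 to get c = 100101001011100.


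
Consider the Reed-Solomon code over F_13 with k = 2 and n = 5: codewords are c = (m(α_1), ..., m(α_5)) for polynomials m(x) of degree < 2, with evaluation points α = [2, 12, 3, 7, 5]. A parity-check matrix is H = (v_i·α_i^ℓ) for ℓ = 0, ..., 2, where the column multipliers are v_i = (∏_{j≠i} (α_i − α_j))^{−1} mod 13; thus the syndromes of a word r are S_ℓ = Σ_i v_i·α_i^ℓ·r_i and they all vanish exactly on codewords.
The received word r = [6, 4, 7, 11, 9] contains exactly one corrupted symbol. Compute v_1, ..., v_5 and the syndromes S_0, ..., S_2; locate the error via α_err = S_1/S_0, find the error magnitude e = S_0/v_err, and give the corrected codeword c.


S = (10, 3, 10), error at position 2, error magnitude e = 1, c = [6, 3, 7, 11, 9].

Step 1: column multipliers v_i = (∏_{j≠i}(α_i − α_j))^{−1} mod 13.
  i = 1 (α = 2): (2−12)(2−3)(2−7)(2−5) = (−10)·(−1)·(−5)·(−3) = 150 ≡ 7, so v_1 = 7^{−1} = 2 (mod 13).
  i = 2 (α = 12): (12−2)(12−3)(12−7)(12−5) = 10·9·5·7 = 3150 ≡ 4, so v_2 = 4^{−1} = 10 (mod 13).
  i = 3 (α = 3): (3−2)(3−12)(3−7)(3−5) = 1·(−9)·(−4)·(−2) = −72 ≡ 6, so v_3 = 6^{−1} = 11 (mod 13).
  i = 4 (α = 7): (7−2)(7−12)(7−3)(7−5) = 5·(−5)·4·2 = −200 ≡ 8, so v_4 = 8^{−1} = 5 (mod 13).
  i = 5 (α = 5): (5−2)(5−12)(5−3)(5−7) = 3·(−7)·2·(−2) = 84 ≡ 6, so v_5 = 6^{−1} = 11 (mod 13).
  v = [2, 10, 11, 5, 11].
Step 2: syndromes of r = [6, 4, 7, 11, 9] (all sums mod 13).
  S_0 = Σ v_i r_i = 2·6 + 10·4 + 11·7 + 5·11 + 11·9 = 283 ≡ 10.
  S_1 = Σ v_i α_i r_i = 2·2·6 + 10·12·4 + 11·3·7 + 5·7·11 + 11·5·9 = 1615 ≡ 3.
  α_i^2 mod 13 = [4, 1, 9, 10, 12].
  S_2 = Σ v_i α_i^2 r_i = 2·4·6 + 10·1·4 + 11·9·7 + 5·10·11 + 11·12·9 = 2519 ≡ 10.
  S = (10, 3, 10) ≠ 0, so r is not a codeword (an error is present).
Step 3: locate the error. For a single error e at position i, S_ℓ = v_i·e·α_i^ℓ, so α_err = S_1/S_0.
  S_0^{−1} = 10^{−1} = 4 (mod 13), so α_err = 3·4 = 12 ≡ 12 = α_2. Error position i = 2.
  Consistency check: S_2/S_1 = 10·9 = 90 ≡ 12 = α_err ✓ (single-error assumption holds).
Step 4: error magnitude e = S_0/v_2 = S_0·∏_{j≠2}(α_2 − α_j) = 10·4 = 40 ≡ 1 (mod 13).
Step 5: correct position 2: c_2 = r_2 − e = 4 − 1 ≡ 3 (mod 13). Hence c = [6, 3, 7, 11, 9].
  Check: interpolating c through the α_i gives m(x) = 4 + 1·x (degree < 2) with m(α_i) = c_i for every i, so c is indeed a codeword.


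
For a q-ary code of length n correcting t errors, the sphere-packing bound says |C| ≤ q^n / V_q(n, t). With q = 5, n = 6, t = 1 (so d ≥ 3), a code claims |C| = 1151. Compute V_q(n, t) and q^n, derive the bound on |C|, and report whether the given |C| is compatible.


V_q(n, t) = 25, q^n = 15625, Hamming bound = 625, |C| = 1151 > bound (violated).

Step 1: Compute V_q(n, t) = Σ_{j=0}^1 C(n, j) (q−1)^j.
  j = 0: C(6,0)·(4)^0 = 1·1 = 1.
  j = 1: C(6,1)·(4)^1 = 6·4 = 24.
  V_q(n, t) = 1 + 24 = 25.
Step 2: q^n = 5^6 = 15625.
Step 3: Hamming bound ⌊q^n / V_q(n,t)⌋ = ⌊15625/25⌋ = 625.
Step 4: Compare |C| = 1151 to 625: violated.
The claimed |C| lies above the Hamming bound, so no 5-ary code of length 6 with d ≥ 3 can have 1151 codewords.


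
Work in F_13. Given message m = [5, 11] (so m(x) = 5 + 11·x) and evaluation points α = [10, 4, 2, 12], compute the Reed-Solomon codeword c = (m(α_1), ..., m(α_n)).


c = [11, 10, 1, 7]

Message polynomial: m(x) = 5 + 11·x (mod 13).
For each evaluation point α_i, compute m(α_i) mod 13:
  α_1 = 10: Horner steps 11 → 11, so m(10) = 11.
  α_2 = 4: Horner steps 11 → 10, so m(4) = 10.
  α_3 = 2: Horner steps 11 → 1, so m(2) = 1.
  α_4 = 12: Horner steps 11 → 7, so m(12) = 7.
Codeword c = [11, 10, 1, 7] ∈ F_13^4.


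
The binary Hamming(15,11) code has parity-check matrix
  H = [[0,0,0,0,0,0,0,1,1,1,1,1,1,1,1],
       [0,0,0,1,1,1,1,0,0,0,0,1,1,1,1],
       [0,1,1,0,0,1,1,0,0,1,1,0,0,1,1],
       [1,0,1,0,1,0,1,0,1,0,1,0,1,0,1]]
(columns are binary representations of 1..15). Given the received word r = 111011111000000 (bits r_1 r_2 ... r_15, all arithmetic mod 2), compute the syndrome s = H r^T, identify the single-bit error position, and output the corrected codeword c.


s = (0, 1, 0, 1)^T, error position = 5, corrected codeword c = 111001111000000

Compute s = H r^T mod 2 one row at a time:
  s_1 = 1 + 1 + 0 + 0 + 0 + 0 + 0 + 0 = 2 ≡ 0 (mod 2).
  s_2 = 0 + 1 + 1 + 1 + 0 + 0 + 0 + 0 = 3 ≡ 1 (mod 2).
  s_3 = 1 + 1 + 1 + 1 + 0 + 0 + 0 + 0 = 4 ≡ 0 (mod 2).
  s_4 = 1 + 1 + 1 + 1 + 1 + 0 + 0 + 0 = 5 ≡ 1 (mod 2).
s = (0, 1, 0, 1)^T — this equals column 5 of H (binary 0101), so error is at position 5.
Correct: flip bit 5 of r = 111011111000000 to get c = 111001111000000.


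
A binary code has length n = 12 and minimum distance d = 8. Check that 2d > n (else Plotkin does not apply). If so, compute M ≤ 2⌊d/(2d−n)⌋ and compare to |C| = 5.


Plotkin bound M ≤ 4; given |C| = 5 > bound (violated).

Check applicability: 2d = 16, n = 12.
2d − n = 4 > 0, so Plotkin applies.
Compute d/(2d−n) = 8/4 ≈ 2.0000.
⌊d/(2d−n)⌋ = 2.
Plotkin bound: M ≤ 2·2 = 4.
Given |C| = 5, check: VIOLATED.
This |C| is above the Plotkin bound, so no binary code with n = 12, d = 8 and 5 codewords exists.


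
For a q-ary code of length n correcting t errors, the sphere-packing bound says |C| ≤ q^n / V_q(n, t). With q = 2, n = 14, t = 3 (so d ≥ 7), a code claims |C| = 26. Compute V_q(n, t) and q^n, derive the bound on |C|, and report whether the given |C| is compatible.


V_q(n, t) = 470, q^n = 16384, Hamming bound = 34, |C| = 26 ≤ bound (satisfied).

Step 1: Compute V_q(n, t) = Σ_{j=0}^3 C(n, j) (q−1)^j.
  j = 0: C(14,0)·(1)^0 = 1·1 = 1.
  j = 1: C(14,1)·(1)^1 = 14·1 = 14.
  j = 2: C(14,2)·(1)^2 = 91·1 = 91.
  j = 3: C(14,3)·(1)^3 = 364·1 = 364.
  V_q(n, t) = 1 + 14 + 91 + 364 = 470.
Step 2: q^n = 2^14 = 16384.
Step 3: Hamming bound ⌊q^n / V_q(n,t)⌋ = ⌊16384/470⌋ = 34.
Step 4: Compare |C| = 26 to 34: satisfied.
The claimed |C| lies below the Hamming bound.


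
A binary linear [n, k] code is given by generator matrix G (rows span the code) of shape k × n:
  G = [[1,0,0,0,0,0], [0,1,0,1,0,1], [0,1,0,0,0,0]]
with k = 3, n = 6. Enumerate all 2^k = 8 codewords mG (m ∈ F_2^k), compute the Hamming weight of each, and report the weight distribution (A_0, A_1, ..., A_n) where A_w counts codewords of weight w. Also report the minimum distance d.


Weight distribution: A_0 = 1, A_1 = 2, A_2 = 2, A_3 = 2, A_4 = 1. Minimum distance d = 1.

Enumerate all 2^3 = 8 messages m ∈ F_2^3.
For each, compute codeword c = mG in F_2^6, then tally its weight.
  m = 000 → c = 000000, weight = 0.
  m = 100 → c = 100000, weight = 1.
  m = 010 → c = 010101, weight = 3.
  m = 110 → c = 110101, weight = 4.
  m = 001 → c = 010000, weight = 1.
  m = 101 → c = 110000, weight = 2.
  m = 011 → c = 000101, weight = 2.
  m = 111 → c = 100101, weight = 3.
Tally weights:
  weight 0: 1 codewords.
  weight 1: 2 codewords.
  weight 2: 2 codewords.
  weight 3: 2 codewords.
  weight 4: 1 codewords.
Minimum distance d = smallest w > 0 with A_w > 0 = 1.
Sanity: Σ A_w = 8 = 2^3 = 8 ✓.


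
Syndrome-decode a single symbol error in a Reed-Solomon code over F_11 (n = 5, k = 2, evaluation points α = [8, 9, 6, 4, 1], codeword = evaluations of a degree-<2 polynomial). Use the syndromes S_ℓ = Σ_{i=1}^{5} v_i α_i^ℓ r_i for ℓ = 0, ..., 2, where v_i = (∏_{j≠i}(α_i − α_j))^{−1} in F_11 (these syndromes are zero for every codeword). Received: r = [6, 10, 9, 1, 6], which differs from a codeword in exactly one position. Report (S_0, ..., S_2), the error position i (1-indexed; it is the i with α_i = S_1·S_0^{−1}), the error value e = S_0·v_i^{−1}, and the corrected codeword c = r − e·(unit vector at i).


S = (7, 7, 7), error at position 5, error magnitude e = 6, c = [6, 10, 9, 1, 0].

Step 1: column multipliers v_i = (∏_{j≠i}(α_i − α_j))^{−1} mod 11.
  i = 1 (α = 8): (8−9)(8−6)(8−4)(8−1) = (−1)·2·4·7 = −56 ≡ 10, so v_1 = 10^{−1} = 10 (mod 11).
  i = 2 (α = 9): (9−8)(9−6)(9−4)(9−1) = 1·3·5·8 = 120 ≡ 10, so v_2 = 10^{−1} = 10 (mod 11).
  i = 3 (α = 6): (6−8)(6−9)(6−4)(6−1) = (−2)·(−3)·2·5 = 60 ≡ 5, so v_3 = 5^{−1} = 9 (mod 11).
  i = 4 (α = 4): (4−8)(4−9)(4−6)(4−1) = (−4)·(−5)·(−2)·3 = −120 ≡ 1, so v_4 = 1^{−1} = 1 (mod 11).
  i = 5 (α = 1): (1−8)(1−9)(1−6)(1−4) = (−7)·(−8)·(−5)·(−3) = 840 ≡ 4, so v_5 = 4^{−1} = 3 (mod 11).
  v = [10, 10, 9, 1, 3].
Step 2: syndromes of r = [6, 10, 9, 1, 6] (all sums mod 11).
  S_0 = Σ v_i r_i = 10·6 + 10·10 + 9·9 + 1·1 + 3·6 = 260 ≡ 7.
  S_1 = Σ v_i α_i r_i = 10·8·6 + 10·9·10 + 9·6·9 + 1·4·1 + 3·1·6 = 1888 ≡ 7.
  α_i^2 mod 11 = [9, 4, 3, 5, 1].
  S_2 = Σ v_i α_i^2 r_i = 10·9·6 + 10·4·10 + 9·3·9 + 1·5·1 + 3·1·6 = 1206 ≡ 7.
  S = (7, 7, 7) ≠ 0, so r is not a codeword (an error is present).
Step 3: locate the error. For a single error e at position i, S_ℓ = v_i·e·α_i^ℓ, so α_err = S_1/S_0.
  S_0^{−1} = 7^{−1} = 8 (mod 11), so α_err = 7·8 = 56 ≡ 1 = α_5. Error position i = 5.
  Consistency check: S_2/S_1 = 7·8 = 56 ≡ 1 = α_err ✓ (single-error assumption holds).
Step 4: error magnitude e = S_0/v_5 = S_0·∏_{j≠5}(α_5 − α_j) = 7·4 = 28 ≡ 6 (mod 11).
Step 5: correct position 5: c_5 = r_5 − e = 6 − 6 ≡ 0 (mod 11). Hence c = [6, 10, 9, 1, 0].
  Check: interpolating c through the α_i gives m(x) = 7 + 4·x (degree < 2) with m(α_i) = c_i for every i, so c is indeed a codeword.


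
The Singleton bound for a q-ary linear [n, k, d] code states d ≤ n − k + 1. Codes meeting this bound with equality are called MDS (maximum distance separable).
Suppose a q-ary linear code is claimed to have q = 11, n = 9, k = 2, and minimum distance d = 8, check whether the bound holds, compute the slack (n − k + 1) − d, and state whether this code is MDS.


Singleton RHS = n − k + 1 = 8, slack = 0, bound satisfied, MDS.

Singleton bound: d ≤ n − k + 1.
Here n = 9, k = 2, so n − k + 1 = 8.
Given d = 8, check d ≤ 8: YES.
Slack = (n − k + 1) − d = 0.
The code is MDS (slack = 0).
Description: the claimed parameters are [9, 2, 8]_11; such a code would be MDS (meets Singleton bound).


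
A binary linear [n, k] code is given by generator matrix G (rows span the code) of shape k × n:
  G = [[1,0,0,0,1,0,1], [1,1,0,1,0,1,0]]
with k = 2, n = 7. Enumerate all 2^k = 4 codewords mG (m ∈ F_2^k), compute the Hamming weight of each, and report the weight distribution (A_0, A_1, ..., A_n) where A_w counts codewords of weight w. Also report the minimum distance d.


Weight distribution: A_0 = 1, A_3 = 1, A_4 = 1, A_5 = 1. Minimum distance d = 3.

Enumerate all 2^2 = 4 messages m ∈ F_2^2.
For each, compute codeword c = mG in F_2^7, then tally its weight.
  m = 00 → c = 0000000, weight = 0.
  m = 10 → c = 1000101, weight = 3.
  m = 01 → c = 1101010, weight = 4.
  m = 11 → c = 0101111, weight = 5.
Tally weights:
  weight 0: 1 codewords.
  weight 3: 1 codewords.
  weight 4: 1 codewords.
  weight 5: 1 codewords.
Minimum distance d = smallest w > 0 with A_w > 0 = 3.
Sanity: Σ A_w = 4 = 2^2 = 4 ✓.


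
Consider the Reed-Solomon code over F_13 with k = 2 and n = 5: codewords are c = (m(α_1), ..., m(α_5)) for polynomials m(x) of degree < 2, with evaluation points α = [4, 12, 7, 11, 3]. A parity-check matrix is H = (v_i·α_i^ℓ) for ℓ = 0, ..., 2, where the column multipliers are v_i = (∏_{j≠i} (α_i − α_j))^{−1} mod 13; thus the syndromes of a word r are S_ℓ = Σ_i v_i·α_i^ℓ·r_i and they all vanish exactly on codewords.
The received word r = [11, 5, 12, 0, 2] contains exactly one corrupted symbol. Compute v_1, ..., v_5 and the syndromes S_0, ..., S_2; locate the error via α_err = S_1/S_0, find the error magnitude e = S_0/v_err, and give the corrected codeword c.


S = (3, 7, 12), error at position 4, error magnitude e = 4, c = [11, 5, 12, 9, 2].

Step 1: column multipliers v_i = (∏_{j≠i}(α_i − α_j))^{−1} mod 13.
  i = 1 (α = 4): (4−12)(4−7)(4−11)(4−3) = (−8)·(−3)·(−7)·1 = −168 ≡ 1, so v_1 = 1^{−1} = 1 (mod 13).
  i = 2 (α = 12): (12−4)(12−7)(12−11)(12−3) = 8·5·1·9 = 360 ≡ 9, so v_2 = 9^{−1} = 3 (mod 13).
  i = 3 (α = 7): (7−4)(7−12)(7−11)(7−3) = 3·(−5)·(−4)·4 = 240 ≡ 6, so v_3 = 6^{−1} = 11 (mod 13).
  i = 4 (α = 11): (11−4)(11−12)(11−7)(11−3) = 7·(−1)·4·8 = −224 ≡ 10, so v_4 = 10^{−1} = 4 (mod 13).
  i = 5 (α = 3): (3−4)(3−12)(3−7)(3−11) = (−1)·(−9)·(−4)·(−8) = 288 ≡ 2, so v_5 = 2^{−1} = 7 (mod 13).
  v = [1, 3, 11, 4, 7].
Step 2: syndromes of r = [11, 5, 12, 0, 2] (all sums mod 13).
  S_0 = Σ v_i r_i = 1·11 + 3·5 + 11·12 + 4·0 + 7·2 = 172 ≡ 3.
  S_1 = Σ v_i α_i r_i = 1·4·11 + 3·12·5 + 11·7·12 + 4·11·0 + 7·3·2 = 1190 ≡ 7.
  α_i^2 mod 13 = [3, 1, 10, 4, 9].
  S_2 = Σ v_i α_i^2 r_i = 1·3·11 + 3·1·5 + 11·10·12 + 4·4·0 + 7·9·2 = 1494 ≡ 12.
  S = (3, 7, 12) ≠ 0, so r is not a codeword (an error is present).
Step 3: locate the error. For a single error e at position i, S_ℓ = v_i·e·α_i^ℓ, so α_err = S_1/S_0.
  S_0^{−1} = 3^{−1} = 9 (mod 13), so α_err = 7·9 = 63 ≡ 11 = α_4. Error position i = 4.
  Consistency check: S_2/S_1 = 12·2 = 24 ≡ 11 = α_err ✓ (single-error assumption holds).
Step 4: error magnitude e = S_0/v_4 = S_0·∏_{j≠4}(α_4 − α_j) = 3·10 = 30 ≡ 4 (mod 13).
Step 5: correct position 4: c_4 = r_4 − e = 0 − 4 ≡ 9 (mod 13). Hence c = [11, 5, 12, 9, 2].
  Check: interpolating c through the α_i gives m(x) = 1 + 9·x (degree < 2) with m(α_i) = c_i for every i, so c is indeed a codeword.


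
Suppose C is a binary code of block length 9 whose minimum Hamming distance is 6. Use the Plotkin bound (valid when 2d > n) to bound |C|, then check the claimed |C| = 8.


Plotkin bound M ≤ 4; given |C| = 8 > bound (violated).

Check applicability: 2d = 12, n = 9.
2d − n = 3 > 0, so Plotkin applies.
Compute d/(2d−n) = 6/3 ≈ 2.0000.
⌊d/(2d−n)⌋ = 2.
Plotkin bound: M ≤ 2·2 = 4.
Given |C| = 8, check: VIOLATED.
This |C| is above the Plotkin bound, so no binary code with n = 9, d = 6 and 8 codewords exists.


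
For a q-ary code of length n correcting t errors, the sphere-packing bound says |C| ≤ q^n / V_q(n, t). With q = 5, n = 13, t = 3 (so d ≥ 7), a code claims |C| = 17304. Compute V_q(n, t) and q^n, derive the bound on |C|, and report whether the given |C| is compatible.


V_q(n, t) = 19605, q^n = 1220703125, Hamming bound = 62264, |C| = 17304 ≤ bound (satisfied).

Step 1: Compute V_q(n, t) = Σ_{j=0}^3 C(n, j) (q−1)^j.
  j = 0: C(13,0)·(4)^0 = 1·1 = 1.
  j = 1: C(13,1)·(4)^1 = 13·4 = 52.
  j = 2: C(13,2)·(4)^2 = 78·16 = 1248.
  j = 3: C(13,3)·(4)^3 = 286·64 = 18304.
  V_q(n, t) = 1 + 52 + 1248 + 18304 = 19605.
Step 2: q^n = 5^13 = 1220703125.
Step 3: Hamming bound ⌊q^n / V_q(n,t)⌋ = ⌊1220703125/19605⌋ = 62264.
Step 4: Compare |C| = 17304 to 62264: satisfied.
The claimed |C| lies below the Hamming bound.


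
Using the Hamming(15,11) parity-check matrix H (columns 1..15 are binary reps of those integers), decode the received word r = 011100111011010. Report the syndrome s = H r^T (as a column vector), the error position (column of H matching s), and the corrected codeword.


s = (1, 0, 1, 0)^T, error position = 10, corrected codeword c = 011100111111010

Compute s = H r^T mod 2 one row at a time:
  s_1 = 1 + 1 + 0 + 1 + 1 + 0 + 1 + 0 = 5 ≡ 1 (mod 2).
  s_2 = 1 + 0 + 0 + 1 + 1 + 0 + 1 + 0 = 4 ≡ 0 (mod 2).
  s_3 = 1 + 1 + 0 + 1 + 0 + 1 + 1 + 0 = 5 ≡ 1 (mod 2).
  s_4 = 0 + 1 + 0 + 1 + 1 + 1 + 0 + 0 = 4 ≡ 0 (mod 2).
s = (1, 0, 1, 0)^T — this equals column 10 of H (binary 1010), so error is at position 10.
Correct: flip bit 10 of r = 011100111011010 to get c = 011100111111010.


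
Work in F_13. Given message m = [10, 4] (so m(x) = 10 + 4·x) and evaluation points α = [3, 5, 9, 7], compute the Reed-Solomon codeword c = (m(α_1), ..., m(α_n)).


c = [9, 4, 7, 12]

Message polynomial: m(x) = 10 + 4·x (mod 13).
For each evaluation point α_i, compute m(α_i) mod 13:
  α_1 = 3: Horner steps 4 → 9, so m(3) = 9.
  α_2 = 5: Horner steps 4 → 4, so m(5) = 4.
  α_3 = 9: Horner steps 4 → 7, so m(9) = 7.
  α_4 = 7: Horner steps 4 → 12, so m(7) = 12.
Codeword c = [9, 4, 7, 12] ∈ F_13^4.


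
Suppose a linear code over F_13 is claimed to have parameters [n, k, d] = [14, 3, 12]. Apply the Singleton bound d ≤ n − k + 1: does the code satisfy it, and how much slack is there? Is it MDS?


Singleton RHS = n − k + 1 = 12, slack = 0, bound satisfied, MDS.

Singleton bound: d ≤ n − k + 1.
Here n = 14, k = 3, so n − k + 1 = 12.
Given d = 12, check d ≤ 12: YES.
Slack = (n − k + 1) − d = 0.
The code is MDS (slack = 0).
Description: the claimed parameters are [14, 3, 12]_13; such a code would be MDS (meets Singleton bound).


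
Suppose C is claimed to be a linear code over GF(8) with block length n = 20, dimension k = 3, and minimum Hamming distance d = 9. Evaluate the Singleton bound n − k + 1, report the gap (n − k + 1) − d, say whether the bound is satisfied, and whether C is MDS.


Singleton RHS = n − k + 1 = 18, slack = 9, bound satisfied, not MDS.

Singleton bound: d ≤ n − k + 1.
Here n = 20, k = 3, so n − k + 1 = 18.
Given d = 9, check d ≤ 18: YES.
Slack = (n − k + 1) − d = 9.
The code is NOT MDS (slack = 9 > 0).
Description: the claimed parameters are [20, 3, 9]_8; such a code would be non-MDS.


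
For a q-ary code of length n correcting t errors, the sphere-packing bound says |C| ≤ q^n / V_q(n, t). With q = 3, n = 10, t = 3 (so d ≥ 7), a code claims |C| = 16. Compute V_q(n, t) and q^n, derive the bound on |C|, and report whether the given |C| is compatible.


V_q(n, t) = 1161, q^n = 59049, Hamming bound = 50, |C| = 16 ≤ bound (satisfied).

Step 1: Compute V_q(n, t) = Σ_{j=0}^3 C(n, j) (q−1)^j.
  j = 0: C(10,0)·(2)^0 = 1·1 = 1.
  j = 1: C(10,1)·(2)^1 = 10·2 = 20.
  j = 2: C(10,2)·(2)^2 = 45·4 = 180.
  j = 3: C(10,3)·(2)^3 = 120·8 = 960.
  V_q(n, t) = 1 + 20 + 180 + 960 = 1161.
Step 2: q^n = 3^10 = 59049.
Step 3: Hamming bound ⌊q^n / V_q(n,t)⌋ = ⌊59049/1161⌋ = 50.
Step 4: Compare |C| = 16 to 50: satisfied.
The claimed |C| lies below the Hamming bound.


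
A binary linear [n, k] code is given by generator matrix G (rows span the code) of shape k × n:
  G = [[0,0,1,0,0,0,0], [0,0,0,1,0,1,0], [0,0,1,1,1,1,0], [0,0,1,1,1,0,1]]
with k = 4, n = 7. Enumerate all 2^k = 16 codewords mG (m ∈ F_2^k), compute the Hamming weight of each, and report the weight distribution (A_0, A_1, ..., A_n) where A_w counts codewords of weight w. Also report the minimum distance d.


Weight distribution: A_0 = 1, A_1 = 2, A_2 = 4, A_3 = 6, A_4 = 3. Minimum distance d = 1.

Enumerate all 2^4 = 16 messages m ∈ F_2^4.
For each, compute codeword c = mG in F_2^7, then tally its weight.
  m = 0000 → c = 0000000, weight = 0.
  m = 1000 → c = 0010000, weight = 1.
  m = 0100 → c = 0001010, weight = 2.
  m = 1100 → c = 0011010, weight = 3.
  m = 0010 → c = 0011110, weight = 4.
  m = 1010 → c = 0001110, weight = 3.
  m = 0110 → c = 0010100, weight = 2.
  m = 1110 → c = 0000100, weight = 1.
  m = 0001 → c = 0011101, weight = 4.
  m = 1001 → c = 0001101, weight = 3.
  m = 0101 → c = 0010111, weight = 4.
  m = 1101 → c = 0000111, weight = 3.
  m = 0011 → c = 0000011, weight = 2.
  m = 1011 → c = 0010011, weight = 3.
  m = 0111 → c = 0001001, weight = 2.
  m = 1111 → c = 0011001, weight = 3.
Tally weights:
  weight 0: 1 codewords.
  weight 1: 2 codewords.
  weight 2: 4 codewords.
  weight 3: 6 codewords.
  weight 4: 3 codewords.
Minimum distance d = smallest w > 0 with A_w > 0 = 1.
Sanity: Σ A_w = 16 = 2^4 = 16 ✓.
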